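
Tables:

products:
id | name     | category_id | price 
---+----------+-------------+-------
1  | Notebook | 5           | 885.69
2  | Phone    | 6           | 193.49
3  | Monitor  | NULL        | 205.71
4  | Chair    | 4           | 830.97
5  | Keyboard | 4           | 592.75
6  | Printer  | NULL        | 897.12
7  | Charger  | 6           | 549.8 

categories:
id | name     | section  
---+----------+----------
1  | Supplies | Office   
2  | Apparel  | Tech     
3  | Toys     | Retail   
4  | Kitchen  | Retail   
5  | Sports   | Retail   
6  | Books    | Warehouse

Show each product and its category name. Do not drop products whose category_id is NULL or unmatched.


LEFT JOIN keeps every row from products (the left table); where category_id has no match in categories, the category columns become NULL. Walk through each product:
  - product 1 (Notebook): category_id=5 -> matches Sports
  - product 2 (Phone): category_id=6 -> matches Books
  - product 3 (Monitor): category_id=NULL, no match -> kept with NULL
  - product 4 (Chair): category_id=4 -> matches Kitchen
  - product 5 (Keyboard): category_id=4 -> matches Kitchen
  - product 6 (Printer): category_id=NULL, no match -> kept with NULL
  - product 7 (Charger): category_id=6 -> matches Books
All 7 rows appear; 2 have NULL category.

SQL:
SELECT a.name, b.name AS category
FROM products a
LEFT JOIN categories b ON a.category_id = b.id

Result:
name     | category
---------+---------
Notebook | Sports  
Phone    | Books   
Monitor  | NULL    
Chair    | Kitchen 
Keyboard | Kitchen 
Printer  | NULL    
Charger  | Books   


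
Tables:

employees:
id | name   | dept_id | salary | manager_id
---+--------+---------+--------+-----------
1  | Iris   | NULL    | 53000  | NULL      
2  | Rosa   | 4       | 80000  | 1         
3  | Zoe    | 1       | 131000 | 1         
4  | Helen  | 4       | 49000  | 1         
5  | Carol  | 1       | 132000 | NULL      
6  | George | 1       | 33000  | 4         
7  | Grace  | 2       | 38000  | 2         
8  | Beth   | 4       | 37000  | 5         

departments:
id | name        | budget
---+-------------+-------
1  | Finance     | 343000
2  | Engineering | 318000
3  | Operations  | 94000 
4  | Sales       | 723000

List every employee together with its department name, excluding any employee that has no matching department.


INNER JOIN keeps only employees rows whose dept_id matches an id in departments. Walk through each employee:
  - employee 1 (Iris): dept_id=NULL, no match -> dropped
  - employee 2 (Rosa): dept_id=4 -> matches Sales
  - employee 3 (Zoe): dept_id=1 -> matches Finance
  - employee 4 (Helen): dept_id=4 -> matches Sales
  - employee 5 (Carol): dept_id=1 -> matches Finance
  - employee 6 (George): dept_id=1 -> matches Finance
  - employee 7 (Grace): dept_id=2 -> matches Engineering
  - employee 8 (Beth): dept_id=4 -> matches Sales
So 1 of 8 rows is dropped.

SQL:
SELECT a.name, b.name AS department
FROM employees a
INNER JOIN departments b ON a.dept_id = b.id

Result:
name   | department 
-------+------------
Rosa   | Sales      
Zoe    | Finance    
Helen  | Sales      
Carol  | Finance    
George | Finance    
Grace  | Engineering
Beth   | Sales      


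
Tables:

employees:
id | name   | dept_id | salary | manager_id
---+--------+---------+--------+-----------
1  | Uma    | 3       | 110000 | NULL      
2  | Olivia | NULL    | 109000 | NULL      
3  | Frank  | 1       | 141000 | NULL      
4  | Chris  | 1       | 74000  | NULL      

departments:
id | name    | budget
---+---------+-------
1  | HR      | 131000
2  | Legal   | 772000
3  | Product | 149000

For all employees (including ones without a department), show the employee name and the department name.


LEFT JOIN keeps every row from employees (the left table); where dept_id has no match in departments, the department columns become NULL. Walk through each employee:
  - employee 1 (Uma): dept_id=3 -> matches Product
  - employee 2 (Olivia): dept_id=NULL, no match -> kept with NULL
  - employee 3 (Frank): dept_id=1 -> matches HR
  - employee 4 (Chris): dept_id=1 -> matches HR
All 4 rows appear; 1 has NULL department.

SQL:
SELECT a.name, b.name AS department
FROM employees a
LEFT JOIN departments b ON a.dept_id = b.id

Result:
name   | department
-------+-----------
Uma    | Product   
Olivia | NULL      
Frank  | HR        
Chris  | HR        


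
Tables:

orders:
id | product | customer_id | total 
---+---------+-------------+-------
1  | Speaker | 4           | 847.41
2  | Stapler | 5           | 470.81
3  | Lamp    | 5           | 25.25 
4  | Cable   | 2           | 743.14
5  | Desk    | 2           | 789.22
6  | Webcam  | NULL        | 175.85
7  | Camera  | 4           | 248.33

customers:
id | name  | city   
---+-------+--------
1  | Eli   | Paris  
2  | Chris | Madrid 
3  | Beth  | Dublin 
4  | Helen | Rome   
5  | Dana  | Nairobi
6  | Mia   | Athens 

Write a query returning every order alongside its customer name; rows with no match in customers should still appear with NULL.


LEFT JOIN keeps every row from orders (the left table); where customer_id has no match in customers, the customer columns become NULL. Walk through each order:
  - order 1 (Speaker): customer_id=4 -> matches Helen
  - order 2 (Stapler): customer_id=5 -> matches Dana
  - order 3 (Lamp): customer_id=5 -> matches Dana
  - order 4 (Cable): customer_id=2 -> matches Chris
  - order 5 (Desk): customer_id=2 -> matches Chris
  - order 6 (Webcam): customer_id=NULL, no match -> kept with NULL
  - order 7 (Camera): customer_id=4 -> matches Helen
All 7 rows appear; 1 has NULL customer.

SQL:
SELECT a.product, b.name AS customer
FROM orders a
LEFT JOIN customers b ON a.customer_id = b.id

Result:
product | customer
--------+---------
Speaker | Helen   
Stapler | Dana    
Lamp    | Dana    
Cable   | Chris   
Desk    | Chris   
Webcam  | NULL    
Camera  | Helen   


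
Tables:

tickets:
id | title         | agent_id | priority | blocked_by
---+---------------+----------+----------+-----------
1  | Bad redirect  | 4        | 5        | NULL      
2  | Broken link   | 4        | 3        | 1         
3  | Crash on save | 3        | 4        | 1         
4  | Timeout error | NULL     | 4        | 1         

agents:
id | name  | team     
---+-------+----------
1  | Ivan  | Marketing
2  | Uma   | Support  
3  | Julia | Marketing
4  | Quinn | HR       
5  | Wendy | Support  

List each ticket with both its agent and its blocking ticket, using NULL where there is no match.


Two LEFT JOINs from the same base table tickets: one to agents via agent_id, one to tickets itself via blocked_by. Both are LEFT so every ticket is preserved.
Match against agents:
  - ticket 1 (Bad redirect): agent_id=4 -> matches Quinn
  - ticket 2 (Broken link): agent_id=4 -> matches Quinn
  - ticket 3 (Crash on save): agent_id=3 -> matches Julia
  - ticket 4 (Timeout error): agent_id=NULL, no match -> kept with NULL
Match against tickets (self):
  - ticket 1 (Bad redirect): blocked_by=NULL -> NULL
  - ticket 2 (Broken link): blocked_by=1 -> Bad redirect
  - ticket 3 (Crash on save): blocked_by=1 -> Bad redirect
  - ticket 4 (Timeout error): blocked_by=1 -> Bad redirect

SQL:
SELECT a.title, b.name AS agent, c.title AS blocked_by
FROM tickets a
LEFT JOIN agents b ON a.agent_id = b.id
LEFT JOIN tickets c ON a.blocked_by = c.id

Result:
title         | agent | blocked_by  
--------------+-------+-------------
Bad redirect  | Quinn | NULL        
Broken link   | Quinn | Bad redirect
Crash on save | Julia | Bad redirect
Timeout error | NULL  | Bad redirect


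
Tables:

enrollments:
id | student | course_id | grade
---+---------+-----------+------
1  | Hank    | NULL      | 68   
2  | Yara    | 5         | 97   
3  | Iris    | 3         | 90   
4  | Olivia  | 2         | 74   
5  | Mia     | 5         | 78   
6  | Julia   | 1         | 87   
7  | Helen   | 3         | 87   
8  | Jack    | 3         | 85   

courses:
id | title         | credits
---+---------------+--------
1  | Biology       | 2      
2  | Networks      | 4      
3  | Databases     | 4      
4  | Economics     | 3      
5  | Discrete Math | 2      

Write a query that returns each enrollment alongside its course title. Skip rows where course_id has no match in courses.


INNER JOIN keeps only enrollments rows whose course_id matches an id in courses. Walk through each enrollment:
  - enrollment 1 (Hank): course_id=NULL, no match -> dropped
  - enrollment 2 (Yara): course_id=5 -> matches Discrete Math
  - enrollment 3 (Iris): course_id=3 -> matches Databases
  - enrollment 4 (Olivia): course_id=2 -> matches Networks
  - enrollment 5 (Mia): course_id=5 -> matches Discrete Math
  - enrollment 6 (Julia): course_id=1 -> matches Biology
  - enrollment 7 (Helen): course_id=3 -> matches Databases
  - enrollment 8 (Jack): course_id=3 -> matches Databases
So 1 of 8 rows is dropped.

SQL:
SELECT a.student, b.title AS course
FROM enrollments a
INNER JOIN courses b ON a.course_id = b.id

Result:
student | course       
--------+--------------
Yara    | Discrete Math
Iris    | Databases    
Olivia  | Networks     
Mia     | Discrete Math
Julia   | Biology      
Helen   | Databases    
Jack    | Databases    


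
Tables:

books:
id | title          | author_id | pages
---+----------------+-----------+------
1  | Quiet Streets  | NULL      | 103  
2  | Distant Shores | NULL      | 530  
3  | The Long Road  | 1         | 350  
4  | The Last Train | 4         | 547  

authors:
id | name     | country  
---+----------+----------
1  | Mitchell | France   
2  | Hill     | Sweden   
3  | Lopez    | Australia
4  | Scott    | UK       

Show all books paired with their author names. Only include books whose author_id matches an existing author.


INNER JOIN keeps only books rows whose author_id matches an id in authors. Walk through each book:
  - book 1 (Quiet Streets): author_id=NULL, no match -> dropped
  - book 2 (Distant Shores): author_id=NULL, no match -> dropped
  - book 3 (The Long Road): author_id=1 -> matches Mitchell
  - book 4 (The Last Train): author_id=4 -> matches Scott
So 2 of 4 rows are dropped.

SQL:
SELECT a.title, b.name AS author
FROM books a
INNER JOIN authors b ON a.author_id = b.id

Result:
title          | author  
---------------+---------
The Long Road  | Mitchell
The Last Train | Scott   


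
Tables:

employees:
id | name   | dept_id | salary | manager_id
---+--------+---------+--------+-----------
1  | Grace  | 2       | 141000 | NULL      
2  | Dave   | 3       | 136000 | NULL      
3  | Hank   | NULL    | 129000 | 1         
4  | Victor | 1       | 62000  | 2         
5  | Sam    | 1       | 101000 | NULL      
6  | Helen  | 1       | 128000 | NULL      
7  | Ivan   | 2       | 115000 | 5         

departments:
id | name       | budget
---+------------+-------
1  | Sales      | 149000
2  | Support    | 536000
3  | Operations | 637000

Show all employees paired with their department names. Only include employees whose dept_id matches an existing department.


INNER JOIN keeps only employees rows whose dept_id matches an id in departments. Walk through each employee:
  - employee 1 (Grace): dept_id=2 -> matches Support
  - employee 2 (Dave): dept_id=3 -> matches Operations
  - employee 3 (Hank): dept_id=NULL, no match -> dropped
  - employee 4 (Victor): dept_id=1 -> matches Sales
  - employee 5 (Sam): dept_id=1 -> matches Sales
  - employee 6 (Helen): dept_id=1 -> matches Sales
  - employee 7 (Ivan): dept_id=2 -> matches Support
So 1 of 7 rows is dropped.

SQL:
SELECT a.name, b.name AS department
FROM employees a
INNER JOIN departments b ON a.dept_id = b.id

Result:
name   | department
-------+-----------
Grace  | Support   
Dave   | Operations
Victor | Sales     
Sam    | Sales     
Helen  | Sales     
Ivan   | Support   


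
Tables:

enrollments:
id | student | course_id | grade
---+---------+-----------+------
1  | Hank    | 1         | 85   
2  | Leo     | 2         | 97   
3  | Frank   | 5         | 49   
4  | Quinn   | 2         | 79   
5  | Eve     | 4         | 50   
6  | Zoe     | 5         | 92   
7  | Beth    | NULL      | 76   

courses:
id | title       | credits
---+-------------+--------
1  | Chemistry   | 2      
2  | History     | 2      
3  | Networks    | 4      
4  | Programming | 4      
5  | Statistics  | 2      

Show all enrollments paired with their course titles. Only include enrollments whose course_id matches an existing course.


INNER JOIN keeps only enrollments rows whose course_id matches an id in courses. Walk through each enrollment:
  - enrollment 1 (Hank): course_id=1 -> matches Chemistry
  - enrollment 2 (Leo): course_id=2 -> matches History
  - enrollment 3 (Frank): course_id=5 -> matches Statistics
  - enrollment 4 (Quinn): course_id=2 -> matches History
  - enrollment 5 (Eve): course_id=4 -> matches Programming
  - enrollment 6 (Zoe): course_id=5 -> matches Statistics
  - enrollment 7 (Beth): course_id=NULL, no match -> dropped
So 1 of 7 rows is dropped.

SQL:
SELECT a.student, b.title AS course
FROM enrollments a
INNER JOIN courses b ON a.course_id = b.id

Result:
student | course     
--------+------------
Hank    | Chemistry  
Leo     | History    
Frank   | Statistics 
Quinn   | History    
Eve     | Programming
Zoe     | Statistics 


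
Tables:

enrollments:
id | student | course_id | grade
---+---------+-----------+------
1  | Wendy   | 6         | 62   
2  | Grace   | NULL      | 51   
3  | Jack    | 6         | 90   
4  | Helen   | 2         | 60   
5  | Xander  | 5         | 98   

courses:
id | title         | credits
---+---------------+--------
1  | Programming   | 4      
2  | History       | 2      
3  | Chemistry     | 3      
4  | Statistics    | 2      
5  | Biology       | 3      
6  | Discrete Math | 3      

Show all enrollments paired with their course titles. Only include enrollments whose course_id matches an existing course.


INNER JOIN keeps only enrollments rows whose course_id matches an id in courses. Walk through each enrollment:
  - enrollment 1 (Wendy): course_id=6 -> matches Discrete Math
  - enrollment 2 (Grace): course_id=NULL, no match -> dropped
  - enrollment 3 (Jack): course_id=6 -> matches Discrete Math
  - enrollment 4 (Helen): course_id=2 -> matches History
  - enrollment 5 (Xander): course_id=5 -> matches Biology
So 1 of 5 rows is dropped.

SQL:
SELECT a.student, b.title AS course
FROM enrollments a
INNER JOIN courses b ON a.course_id = b.id

Result:
student | course       
--------+--------------
Wendy   | Discrete Math
Jack    | Discrete Math
Helen   | History      
Xander  | Biology      


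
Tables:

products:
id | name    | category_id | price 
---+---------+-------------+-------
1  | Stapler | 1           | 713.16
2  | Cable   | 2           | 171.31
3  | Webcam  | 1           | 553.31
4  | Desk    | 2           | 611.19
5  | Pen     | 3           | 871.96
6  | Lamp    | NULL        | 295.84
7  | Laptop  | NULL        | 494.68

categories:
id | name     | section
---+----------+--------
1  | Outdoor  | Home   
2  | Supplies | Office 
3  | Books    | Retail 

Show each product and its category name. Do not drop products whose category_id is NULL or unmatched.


LEFT JOIN keeps every row from products (the left table); where category_id has no match in categories, the category columns become NULL. Walk through each product:
  - product 1 (Stapler): category_id=1 -> matches Outdoor
  - product 2 (Cable): category_id=2 -> matches Supplies
  - product 3 (Webcam): category_id=1 -> matches Outdoor
  - product 4 (Desk): category_id=2 -> matches Supplies
  - product 5 (Pen): category_id=3 -> matches Books
  - product 6 (Lamp): category_id=NULL, no match -> kept with NULL
  - product 7 (Laptop): category_id=NULL, no match -> kept with NULL
All 7 rows appear; 2 have NULL category.

SQL:
SELECT a.name, b.name AS category
FROM products a
LEFT JOIN categories b ON a.category_id = b.id

Result:
name    | category
--------+---------
Stapler | Outdoor 
Cable   | Supplies
Webcam  | Outdoor 
Desk    | Supplies
Pen     | Books   
Lamp    | NULL    
Laptop  | NULL    


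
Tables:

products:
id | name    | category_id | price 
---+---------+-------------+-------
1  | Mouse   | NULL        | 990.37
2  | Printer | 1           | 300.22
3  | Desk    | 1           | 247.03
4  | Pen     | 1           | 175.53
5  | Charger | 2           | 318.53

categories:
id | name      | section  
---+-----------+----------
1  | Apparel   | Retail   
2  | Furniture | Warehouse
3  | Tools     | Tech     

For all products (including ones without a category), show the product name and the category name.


LEFT JOIN keeps every row from products (the left table); where category_id has no match in categories, the category columns become NULL. Walk through each product:
  - product 1 (Mouse): category_id=NULL, no match -> kept with NULL
  - product 2 (Printer): category_id=1 -> matches Apparel
  - product 3 (Desk): category_id=1 -> matches Apparel
  - product 4 (Pen): category_id=1 -> matches Apparel
  - product 5 (Charger): category_id=2 -> matches Furniture
All 5 rows appear; 1 has NULL category.

SQL:
SELECT a.name, b.name AS category
FROM products a
LEFT JOIN categories b ON a.category_id = b.id

Result:
name    | category 
--------+----------
Mouse   | NULL     
Printer | Apparel  
Desk    | Apparel  
Pen     | Apparel  
Charger | Furniture


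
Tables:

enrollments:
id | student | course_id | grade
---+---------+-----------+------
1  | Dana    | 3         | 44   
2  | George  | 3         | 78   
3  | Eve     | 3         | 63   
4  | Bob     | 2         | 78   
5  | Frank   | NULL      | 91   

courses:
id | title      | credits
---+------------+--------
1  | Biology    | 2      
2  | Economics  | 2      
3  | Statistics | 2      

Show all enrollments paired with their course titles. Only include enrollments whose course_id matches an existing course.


INNER JOIN keeps only enrollments rows whose course_id matches an id in courses. Walk through each enrollment:
  - enrollment 1 (Dana): course_id=3 -> matches Statistics
  - enrollment 2 (George): course_id=3 -> matches Statistics
  - enrollment 3 (Eve): course_id=3 -> matches Statistics
  - enrollment 4 (Bob): course_id=2 -> matches Economics
  - enrollment 5 (Frank): course_id=NULL, no match -> dropped
So 1 of 5 rows is dropped.

SQL:
SELECT a.student, b.title AS course
FROM enrollments a
INNER JOIN courses b ON a.course_id = b.id

Result:
student | course    
--------+-----------
Dana    | Statistics
George  | Statistics
Eve     | Statistics
Bob     | Economics 


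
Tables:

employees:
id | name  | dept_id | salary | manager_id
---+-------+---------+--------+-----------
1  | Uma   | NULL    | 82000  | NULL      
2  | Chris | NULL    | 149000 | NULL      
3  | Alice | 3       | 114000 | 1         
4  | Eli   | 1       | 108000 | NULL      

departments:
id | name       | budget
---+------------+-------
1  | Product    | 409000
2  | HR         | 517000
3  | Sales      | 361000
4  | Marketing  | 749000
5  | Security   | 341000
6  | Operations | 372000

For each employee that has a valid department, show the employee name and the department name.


INNER JOIN keeps only employees rows whose dept_id matches an id in departments. Walk through each employee:
  - employee 1 (Uma): dept_id=NULL, no match -> dropped
  - employee 2 (Chris): dept_id=NULL, no match -> dropped
  - employee 3 (Alice): dept_id=3 -> matches Sales
  - employee 4 (Eli): dept_id=1 -> matches Product
So 2 of 4 rows are dropped.

SQL:
SELECT a.name, b.name AS department
FROM employees a
INNER JOIN departments b ON a.dept_id = b.id

Result:
name  | department
------+-----------
Alice | Sales     
Eli   | Product   


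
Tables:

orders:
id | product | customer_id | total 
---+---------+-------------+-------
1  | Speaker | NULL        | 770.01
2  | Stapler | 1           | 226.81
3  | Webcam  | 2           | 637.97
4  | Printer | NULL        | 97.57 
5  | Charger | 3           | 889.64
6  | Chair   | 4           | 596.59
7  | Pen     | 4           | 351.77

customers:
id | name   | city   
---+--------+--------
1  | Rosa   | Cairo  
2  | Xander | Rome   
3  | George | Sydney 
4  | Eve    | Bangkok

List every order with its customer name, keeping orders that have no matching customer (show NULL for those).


LEFT JOIN keeps every row from orders (the left table); where customer_id has no match in customers, the customer columns become NULL. Walk through each order:
  - order 1 (Speaker): customer_id=NULL, no match -> kept with NULL
  - order 2 (Stapler): customer_id=1 -> matches Rosa
  - order 3 (Webcam): customer_id=2 -> matches Xander
  - order 4 (Printer): customer_id=NULL, no match -> kept with NULL
  - order 5 (Charger): customer_id=3 -> matches George
  - order 6 (Chair): customer_id=4 -> matches Eve
  - order 7 (Pen): customer_id=4 -> matches Eve
All 7 rows appear; 2 have NULL customer.

SQL:
SELECT a.product, b.name AS customer
FROM orders a
LEFT JOIN customers b ON a.customer_id = b.id

Result:
product | customer
--------+---------
Speaker | NULL    
Stapler | Rosa    
Webcam  | Xander  
Printer | NULL    
Charger | George  
Chair   | Eve     
Pen     | Eve     


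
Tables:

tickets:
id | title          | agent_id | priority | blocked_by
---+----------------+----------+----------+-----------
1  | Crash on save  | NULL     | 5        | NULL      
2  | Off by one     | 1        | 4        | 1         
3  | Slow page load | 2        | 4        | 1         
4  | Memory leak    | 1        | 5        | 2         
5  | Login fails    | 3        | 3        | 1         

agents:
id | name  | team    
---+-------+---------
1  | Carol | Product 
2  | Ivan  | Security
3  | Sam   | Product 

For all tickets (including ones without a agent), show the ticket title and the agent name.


LEFT JOIN keeps every row from tickets (the left table); where agent_id has no match in agents, the agent columns become NULL. Walk through each ticket:
  - ticket 1 (Crash on save): agent_id=NULL, no match -> kept with NULL
  - ticket 2 (Off by one): agent_id=1 -> matches Carol
  - ticket 3 (Slow page load): agent_id=2 -> matches Ivan
  - ticket 4 (Memory leak): agent_id=1 -> matches Carol
  - ticket 5 (Login fails): agent_id=3 -> matches Sam
All 5 rows appear; 1 has NULL agent.

SQL:
SELECT a.title, b.name AS agent
FROM tickets a
LEFT JOIN agents b ON a.agent_id = b.id

Result:
title          | agent
---------------+------
Crash on save  | NULL 
Off by one     | Carol
Slow page load | Ivan 
Memory leak    | Carol
Login fails    | Sam  


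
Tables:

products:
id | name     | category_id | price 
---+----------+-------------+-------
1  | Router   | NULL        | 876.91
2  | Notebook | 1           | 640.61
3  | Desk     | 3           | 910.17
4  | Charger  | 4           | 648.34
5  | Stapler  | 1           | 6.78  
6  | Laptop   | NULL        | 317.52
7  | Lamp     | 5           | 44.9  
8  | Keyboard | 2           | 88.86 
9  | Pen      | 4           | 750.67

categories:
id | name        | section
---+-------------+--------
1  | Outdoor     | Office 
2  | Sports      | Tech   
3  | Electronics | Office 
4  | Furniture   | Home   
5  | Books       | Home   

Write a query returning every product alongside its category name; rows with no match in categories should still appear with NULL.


LEFT JOIN keeps every row from products (the left table); where category_id has no match in categories, the category columns become NULL. Walk through each product:
  - product 1 (Router): category_id=NULL, no match -> kept with NULL
  - product 2 (Notebook): category_id=1 -> matches Outdoor
  - product 3 (Desk): category_id=3 -> matches Electronics
  - product 4 (Charger): category_id=4 -> matches Furniture
  - product 5 (Stapler): category_id=1 -> matches Outdoor
  - product 6 (Laptop): category_id=NULL, no match -> kept with NULL
  - product 7 (Lamp): category_id=5 -> matches Books
  - product 8 (Keyboard): category_id=2 -> matches Sports
  - product 9 (Pen): category_id=4 -> matches Furniture
All 9 rows appear; 2 have NULL category.

SQL:
SELECT a.name, b.name AS category
FROM products a
LEFT JOIN categories b ON a.category_id = b.id

Result:
name     | category   
---------+------------
Router   | NULL       
Notebook | Outdoor    
Desk     | Electronics
Charger  | Furniture  
Stapler  | Outdoor    
Laptop   | NULL       
Lamp     | Books      
Keyboard | Sports     
Pen      | Furniture  


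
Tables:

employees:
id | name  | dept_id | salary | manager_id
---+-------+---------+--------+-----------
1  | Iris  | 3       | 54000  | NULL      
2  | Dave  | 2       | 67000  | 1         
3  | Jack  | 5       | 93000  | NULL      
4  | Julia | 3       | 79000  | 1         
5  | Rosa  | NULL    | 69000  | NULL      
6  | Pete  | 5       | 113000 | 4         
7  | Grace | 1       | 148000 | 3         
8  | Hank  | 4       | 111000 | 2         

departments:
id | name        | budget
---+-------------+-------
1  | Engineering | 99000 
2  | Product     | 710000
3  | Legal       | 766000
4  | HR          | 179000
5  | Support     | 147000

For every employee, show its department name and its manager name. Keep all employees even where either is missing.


Two LEFT JOINs from the same base table employees: one to departments via dept_id, one to employees itself via manager_id. Both are LEFT so every employee is preserved.
Match against departments:
  - employee 1 (Iris): dept_id=3 -> matches Legal
  - employee 2 (Dave): dept_id=2 -> matches Product
  - employee 3 (Jack): dept_id=5 -> matches Support
  - employee 4 (Julia): dept_id=3 -> matches Legal
  - employee 5 (Rosa): dept_id=NULL, no match -> kept with NULL
  - employee 6 (Pete): dept_id=5 -> matches Support
  - employee 7 (Grace): dept_id=1 -> matches Engineering
  - employee 8 (Hank): dept_id=4 -> matches HR
Match against employees (self):
  - employee 1 (Iris): manager_id=NULL -> NULL
  - employee 2 (Dave): manager_id=1 -> Iris
  - employee 3 (Jack): manager_id=NULL -> NULL
  - employee 4 (Julia): manager_id=1 -> Iris
  - employee 5 (Rosa): manager_id=NULL -> NULL
  - employee 6 (Pete): manager_id=4 -> Julia
  - employee 7 (Grace): manager_id=3 -> Jack
  - employee 8 (Hank): manager_id=2 -> Dave

SQL:
SELECT a.name, b.name AS department, c.name AS manager
FROM employees a
LEFT JOIN departments b ON a.dept_id = b.id
LEFT JOIN employees c ON a.manager_id = c.id

Result:
name  | department  | manager
------+-------------+--------
Iris  | Legal       | NULL   
Dave  | Product     | Iris   
Jack  | Support     | NULL   
Julia | Legal       | Iris   
Rosa  | NULL        | NULL   
Pete  | Support     | Julia  
Grace | Engineering | Jack   
Hank  | HR          | Dave   


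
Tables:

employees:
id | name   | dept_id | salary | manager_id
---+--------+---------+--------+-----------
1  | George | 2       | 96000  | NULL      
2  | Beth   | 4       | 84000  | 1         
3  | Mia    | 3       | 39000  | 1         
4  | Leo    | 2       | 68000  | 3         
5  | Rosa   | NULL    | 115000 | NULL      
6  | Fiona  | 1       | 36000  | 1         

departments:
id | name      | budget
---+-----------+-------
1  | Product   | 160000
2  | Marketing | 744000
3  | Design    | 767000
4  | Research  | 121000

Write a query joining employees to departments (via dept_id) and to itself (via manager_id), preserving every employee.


Two LEFT JOINs from the same base table employees: one to departments via dept_id, one to employees itself via manager_id. Both are LEFT so every employee is preserved.
Match against departments:
  - employee 1 (George): dept_id=2 -> matches Marketing
  - employee 2 (Beth): dept_id=4 -> matches Research
  - employee 3 (Mia): dept_id=3 -> matches Design
  - employee 4 (Leo): dept_id=2 -> matches Marketing
  - employee 5 (Rosa): dept_id=NULL, no match -> kept with NULL
  - employee 6 (Fiona): dept_id=1 -> matches Product
Match against employees (self):
  - employee 1 (George): manager_id=NULL -> NULL
  - employee 2 (Beth): manager_id=1 -> George
  - employee 3 (Mia): manager_id=1 -> George
  - employee 4 (Leo): manager_id=3 -> Mia
  - employee 5 (Rosa): manager_id=NULL -> NULL
  - employee 6 (Fiona): manager_id=1 -> George

SQL:
SELECT a.name, b.name AS department, c.name AS manager
FROM employees a
LEFT JOIN departments b ON a.dept_id = b.id
LEFT JOIN employees c ON a.manager_id = c.id

Result:
name   | department | manager
-------+------------+--------
George | Marketing  | NULL   
Beth   | Research   | George 
Mia    | Design     | George 
Leo    | Marketing  | Mia    
Rosa   | NULL       | NULL   
Fiona  | Product    | George 


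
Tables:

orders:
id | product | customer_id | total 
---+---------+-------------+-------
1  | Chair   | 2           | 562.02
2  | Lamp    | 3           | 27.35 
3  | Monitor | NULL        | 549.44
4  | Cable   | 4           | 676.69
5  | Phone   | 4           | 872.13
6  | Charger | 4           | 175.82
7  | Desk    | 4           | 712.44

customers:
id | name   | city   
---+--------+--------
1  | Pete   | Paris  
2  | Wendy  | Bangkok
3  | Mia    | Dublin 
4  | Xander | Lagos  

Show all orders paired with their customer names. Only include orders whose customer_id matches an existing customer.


INNER JOIN keeps only orders rows whose customer_id matches an id in customers. Walk through each order:
  - order 1 (Chair): customer_id=2 -> matches Wendy
  - order 2 (Lamp): customer_id=3 -> matches Mia
  - order 3 (Monitor): customer_id=NULL, no match -> dropped
  - order 4 (Cable): customer_id=4 -> matches Xander
  - order 5 (Phone): customer_id=4 -> matches Xander
  - order 6 (Charger): customer_id=4 -> matches Xander
  - order 7 (Desk): customer_id=4 -> matches Xander
So 1 of 7 rows is dropped.

SQL:
SELECT a.product, b.name AS customer
FROM orders a
INNER JOIN customers b ON a.customer_id = b.id

Result:
product | customer
--------+---------
Chair   | Wendy   
Lamp    | Mia     
Cable   | Xander  
Phone   | Xander  
Charger | Xander  
Desk    | Xander  


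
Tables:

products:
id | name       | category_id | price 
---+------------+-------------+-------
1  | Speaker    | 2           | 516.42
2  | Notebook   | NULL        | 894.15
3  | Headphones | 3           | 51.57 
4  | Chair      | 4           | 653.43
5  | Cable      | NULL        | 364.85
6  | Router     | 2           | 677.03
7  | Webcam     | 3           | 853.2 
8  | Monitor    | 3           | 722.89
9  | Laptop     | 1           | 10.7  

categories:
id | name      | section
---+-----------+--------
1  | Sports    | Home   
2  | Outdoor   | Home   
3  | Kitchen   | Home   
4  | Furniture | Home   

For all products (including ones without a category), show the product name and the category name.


LEFT JOIN keeps every row from products (the left table); where category_id has no match in categories, the category columns become NULL. Walk through each product:
  - product 1 (Speaker): category_id=2 -> matches Outdoor
  - product 2 (Notebook): category_id=NULL, no match -> kept with NULL
  - product 3 (Headphones): category_id=3 -> matches Kitchen
  - product 4 (Chair): category_id=4 -> matches Furniture
  - product 5 (Cable): category_id=NULL, no match -> kept with NULL
  - product 6 (Router): category_id=2 -> matches Outdoor
  - product 7 (Webcam): category_id=3 -> matches Kitchen
  - product 8 (Monitor): category_id=3 -> matches Kitchen
  - product 9 (Laptop): category_id=1 -> matches Sports
All 9 rows appear; 2 have NULL category.

SQL:
SELECT a.name, b.name AS category
FROM products a
LEFT JOIN categories b ON a.category_id = b.id

Result:
name       | category 
-----------+----------
Speaker    | Outdoor  
Notebook   | NULL     
Headphones | Kitchen  
Chair      | Furniture
Cable      | NULL     
Router     | Outdoor  
Webcam     | Kitchen  
Monitor    | Kitchen  
Laptop     | Sports   


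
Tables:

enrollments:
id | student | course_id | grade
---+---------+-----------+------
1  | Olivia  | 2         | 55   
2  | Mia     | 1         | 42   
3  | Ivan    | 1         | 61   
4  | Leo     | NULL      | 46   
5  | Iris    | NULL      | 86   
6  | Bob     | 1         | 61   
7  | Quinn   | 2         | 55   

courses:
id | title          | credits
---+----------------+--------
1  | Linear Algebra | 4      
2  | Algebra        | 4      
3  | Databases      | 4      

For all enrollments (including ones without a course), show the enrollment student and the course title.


LEFT JOIN keeps every row from enrollments (the left table); where course_id has no match in courses, the course columns become NULL. Walk through each enrollment:
  - enrollment 1 (Olivia): course_id=2 -> matches Algebra
  - enrollment 2 (Mia): course_id=1 -> matches Linear Algebra
  - enrollment 3 (Ivan): course_id=1 -> matches Linear Algebra
  - enrollment 4 (Leo): course_id=NULL, no match -> kept with NULL
  - enrollment 5 (Iris): course_id=NULL, no match -> kept with NULL
  - enrollment 6 (Bob): course_id=1 -> matches Linear Algebra
  - enrollment 7 (Quinn): course_id=2 -> matches Algebra
All 7 rows appear; 2 have NULL course.

SQL:
SELECT a.student, b.title AS course
FROM enrollments a
LEFT JOIN courses b ON a.course_id = b.id

Result:
student | course        
--------+---------------
Olivia  | Algebra       
Mia     | Linear Algebra
Ivan    | Linear Algebra
Leo     | NULL          
Iris    | NULL          
Bob     | Linear Algebra
Quinn   | Algebra       


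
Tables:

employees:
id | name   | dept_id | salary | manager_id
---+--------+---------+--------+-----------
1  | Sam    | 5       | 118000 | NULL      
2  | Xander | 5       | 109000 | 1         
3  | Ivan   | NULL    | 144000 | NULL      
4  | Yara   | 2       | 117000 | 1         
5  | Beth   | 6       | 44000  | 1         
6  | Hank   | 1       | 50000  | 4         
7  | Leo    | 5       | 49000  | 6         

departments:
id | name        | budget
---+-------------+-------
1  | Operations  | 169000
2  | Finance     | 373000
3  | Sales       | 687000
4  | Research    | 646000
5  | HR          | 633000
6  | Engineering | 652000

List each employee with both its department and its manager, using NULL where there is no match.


Two LEFT JOINs from the same base table employees: one to departments via dept_id, one to employees itself via manager_id. Both are LEFT so every employee is preserved.
Match against departments:
  - employee 1 (Sam): dept_id=5 -> matches HR
  - employee 2 (Xander): dept_id=5 -> matches HR
  - employee 3 (Ivan): dept_id=NULL, no match -> kept with NULL
  - employee 4 (Yara): dept_id=2 -> matches Finance
  - employee 5 (Beth): dept_id=6 -> matches Engineering
  - employee 6 (Hank): dept_id=1 -> matches Operations
  - employee 7 (Leo): dept_id=5 -> matches HR
Match against employees (self):
  - employee 1 (Sam): manager_id=NULL -> NULL
  - employee 2 (Xander): manager_id=1 -> Sam
  - employee 3 (Ivan): manager_id=NULL -> NULL
  - employee 4 (Yara): manager_id=1 -> Sam
  - employee 5 (Beth): manager_id=1 -> Sam
  - employee 6 (Hank): manager_id=4 -> Yara
  - employee 7 (Leo): manager_id=6 -> Hank

SQL:
SELECT a.name, b.name AS department, c.name AS manager
FROM employees a
LEFT JOIN departments b ON a.dept_id = b.id
LEFT JOIN employees c ON a.manager_id = c.id

Result:
name   | department  | manager
-------+-------------+--------
Sam    | HR          | NULL   
Xander | HR          | Sam    
Ivan   | NULL        | NULL   
Yara   | Finance     | Sam    
Beth   | Engineering | Sam    
Hank   | Operations  | Yara   
Leo    | HR          | Hank   


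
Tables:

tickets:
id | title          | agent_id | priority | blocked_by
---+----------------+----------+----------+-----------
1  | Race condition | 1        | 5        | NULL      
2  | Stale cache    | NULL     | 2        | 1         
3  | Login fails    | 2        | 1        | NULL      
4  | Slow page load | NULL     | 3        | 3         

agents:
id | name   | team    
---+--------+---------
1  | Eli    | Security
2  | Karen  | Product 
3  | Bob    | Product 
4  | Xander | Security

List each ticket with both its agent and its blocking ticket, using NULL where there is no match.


Two LEFT JOINs from the same base table tickets: one to agents via agent_id, one to tickets itself via blocked_by. Both are LEFT so every ticket is preserved.
Match against agents:
  - ticket 1 (Race condition): agent_id=1 -> matches Eli
  - ticket 2 (Stale cache): agent_id=NULL, no match -> kept with NULL
  - ticket 3 (Login fails): agent_id=2 -> matches Karen
  - ticket 4 (Slow page load): agent_id=NULL, no match -> kept with NULL
Match against tickets (self):
  - ticket 1 (Race condition): blocked_by=NULL -> NULL
  - ticket 2 (Stale cache): blocked_by=1 -> Race condition
  - ticket 3 (Login fails): blocked_by=NULL -> NULL
  - ticket 4 (Slow page load): blocked_by=3 -> Login fails

SQL:
SELECT a.title, b.name AS agent, c.title AS blocked_by
FROM tickets a
LEFT JOIN agents b ON a.agent_id = b.id
LEFT JOIN tickets c ON a.blocked_by = c.id

Result:
title          | agent | blocked_by    
---------------+-------+---------------
Race condition | Eli   | NULL          
Stale cache    | NULL  | Race condition
Login fails    | Karen | NULL          
Slow page load | NULL  | Login fails   


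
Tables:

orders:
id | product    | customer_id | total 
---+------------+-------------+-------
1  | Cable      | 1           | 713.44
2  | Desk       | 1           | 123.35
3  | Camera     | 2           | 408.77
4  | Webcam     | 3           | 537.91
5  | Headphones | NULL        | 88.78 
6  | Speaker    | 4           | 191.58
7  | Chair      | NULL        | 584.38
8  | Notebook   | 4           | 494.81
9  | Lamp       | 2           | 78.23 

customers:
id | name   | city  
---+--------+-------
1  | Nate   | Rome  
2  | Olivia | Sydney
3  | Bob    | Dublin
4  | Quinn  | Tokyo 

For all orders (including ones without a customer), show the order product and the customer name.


LEFT JOIN keeps every row from orders (the left table); where customer_id has no match in customers, the customer columns become NULL. Walk through each order:
  - order 1 (Cable): customer_id=1 -> matches Nate
  - order 2 (Desk): customer_id=1 -> matches Nate
  - order 3 (Camera): customer_id=2 -> matches Olivia
  - order 4 (Webcam): customer_id=3 -> matches Bob
  - order 5 (Headphones): customer_id=NULL, no match -> kept with NULL
  - order 6 (Speaker): customer_id=4 -> matches Quinn
  - order 7 (Chair): customer_id=NULL, no match -> kept with NULL
  - order 8 (Notebook): customer_id=4 -> matches Quinn
  - order 9 (Lamp): customer_id=2 -> matches Olivia
All 9 rows appear; 2 have NULL customer.

SQL:
SELECT a.product, b.name AS customer
FROM orders a
LEFT JOIN customers b ON a.customer_id = b.id

Result:
product    | customer
-----------+---------
Cable      | Nate    
Desk       | Nate    
Camera     | Olivia  
Webcam     | Bob     
Headphones | NULL    
Speaker    | Quinn   
Chair      | NULL    
Notebook   | Quinn   
Lamp       | Olivia  


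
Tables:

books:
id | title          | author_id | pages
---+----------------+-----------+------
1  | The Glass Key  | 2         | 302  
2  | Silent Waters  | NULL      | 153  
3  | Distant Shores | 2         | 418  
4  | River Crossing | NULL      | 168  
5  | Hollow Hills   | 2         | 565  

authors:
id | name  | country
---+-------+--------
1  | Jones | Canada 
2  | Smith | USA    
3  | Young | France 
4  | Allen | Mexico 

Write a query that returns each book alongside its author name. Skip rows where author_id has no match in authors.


INNER JOIN keeps only books rows whose author_id matches an id in authors. Walk through each book:
  - book 1 (The Glass Key): author_id=2 -> matches Smith
  - book 2 (Silent Waters): author_id=NULL, no match -> dropped
  - book 3 (Distant Shores): author_id=2 -> matches Smith
  - book 4 (River Crossing): author_id=NULL, no match -> dropped
  - book 5 (Hollow Hills): author_id=2 -> matches Smith
So 2 of 5 rows are dropped.

SQL:
SELECT a.title, b.name AS author
FROM books a
INNER JOIN authors b ON a.author_id = b.id

Result:
title          | author
---------------+-------
The Glass Key  | Smith 
Distant Shores | Smith 
Hollow Hills   | Smith 


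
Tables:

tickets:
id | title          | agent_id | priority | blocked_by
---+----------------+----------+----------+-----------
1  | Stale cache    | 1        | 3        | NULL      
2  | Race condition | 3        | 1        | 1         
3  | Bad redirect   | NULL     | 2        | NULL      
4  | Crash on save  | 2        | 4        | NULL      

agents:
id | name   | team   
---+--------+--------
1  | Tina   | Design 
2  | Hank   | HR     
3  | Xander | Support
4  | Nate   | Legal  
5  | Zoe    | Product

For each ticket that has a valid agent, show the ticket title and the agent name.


INNER JOIN keeps only tickets rows whose agent_id matches an id in agents. Walk through each ticket:
  - ticket 1 (Stale cache): agent_id=1 -> matches Tina
  - ticket 2 (Race condition): agent_id=3 -> matches Xander
  - ticket 3 (Bad redirect): agent_id=NULL, no match -> dropped
  - ticket 4 (Crash on save): agent_id=2 -> matches Hank
So 1 of 4 rows is dropped.

SQL:
SELECT a.title, b.name AS agent
FROM tickets a
INNER JOIN agents b ON a.agent_id = b.id

Result:
title          | agent 
---------------+-------
Stale cache    | Tina  
Race condition | Xander
Crash on save  | Hank  
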